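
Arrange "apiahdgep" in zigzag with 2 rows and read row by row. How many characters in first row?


Zigzag "apiahdgep" into 2 rows:
Placing characters:
  'a' => row 0
  'p' => row 1
  'i' => row 0
  'a' => row 1
  'h' => row 0
  'd' => row 1
  'g' => row 0
  'e' => row 1
  'p' => row 0
Rows:
  Row 0: "aihgp"
  Row 1: "pade"
First row length: 5

5


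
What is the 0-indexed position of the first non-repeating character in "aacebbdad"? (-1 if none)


Input: aacebbdad
Character frequencies:
  'a': 3
  'b': 2
  'c': 1
  'd': 2
  'e': 1
Scanning left to right for freq == 1:
  Position 0 ('a'): freq=3, skip
  Position 1 ('a'): freq=3, skip
  Position 2 ('c'): unique! => answer = 2

2


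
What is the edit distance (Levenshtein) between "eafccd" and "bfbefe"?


Computing edit distance: "eafccd" -> "bfbefe"
DP table:
           b    f    b    e    f    e
      0    1    2    3    4    5    6
  e   1    1    2    3    3    4    5
  a   2    2    2    3    4    4    5
  f   3    3    2    3    4    4    5
  c   4    4    3    3    4    5    5
  c   5    5    4    4    4    5    6
  d   6    6    5    5    5    5    6
Edit distance = dp[6][6] = 6

6


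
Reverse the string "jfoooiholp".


Input: jfoooiholp
Reading characters right to left:
  Position 9: 'p'
  Position 8: 'l'
  Position 7: 'o'
  Position 6: 'h'
  Position 5: 'i'
  Position 4: 'o'
  Position 3: 'o'
  Position 2: 'o'
  Position 1: 'f'
  Position 0: 'j'
Reversed: plohiooofj

plohiooofj


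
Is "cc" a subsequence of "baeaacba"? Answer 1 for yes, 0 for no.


Check if "cc" is a subsequence of "baeaacba"
Greedy scan:
  Position 0 ('b'): no match needed
  Position 1 ('a'): no match needed
  Position 2 ('e'): no match needed
  Position 3 ('a'): no match needed
  Position 4 ('a'): no match needed
  Position 5 ('c'): matches sub[0] = 'c'
  Position 6 ('b'): no match needed
  Position 7 ('a'): no match needed
Only matched 1/2 characters => not a subsequence

0


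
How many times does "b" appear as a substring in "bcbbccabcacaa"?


Searching for "b" in "bcbbccabcacaa"
Scanning each position:
  Position 0: "b" => MATCH
  Position 1: "c" => no
  Position 2: "b" => MATCH
  Position 3: "b" => MATCH
  Position 4: "c" => no
  Position 5: "c" => no
  Position 6: "a" => no
  Position 7: "b" => MATCH
  Position 8: "c" => no
  Position 9: "a" => no
  Position 10: "c" => no
  Position 11: "a" => no
  Position 12: "a" => no
Total occurrences: 4

4


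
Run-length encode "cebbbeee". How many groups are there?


Input: cebbbeee
Scanning for consecutive runs:
  Group 1: 'c' x 1 (positions 0-0)
  Group 2: 'e' x 1 (positions 1-1)
  Group 3: 'b' x 3 (positions 2-4)
  Group 4: 'e' x 3 (positions 5-7)
Total groups: 4

4


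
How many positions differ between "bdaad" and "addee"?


Comparing "bdaad" and "addee" position by position:
  Position 0: 'b' vs 'a' => DIFFER
  Position 1: 'd' vs 'd' => same
  Position 2: 'a' vs 'd' => DIFFER
  Position 3: 'a' vs 'e' => DIFFER
  Position 4: 'd' vs 'e' => DIFFER
Positions that differ: 4

4


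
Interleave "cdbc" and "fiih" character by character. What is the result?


Interleaving "cdbc" and "fiih":
  Position 0: 'c' from first, 'f' from second => "cf"
  Position 1: 'd' from first, 'i' from second => "di"
  Position 2: 'b' from first, 'i' from second => "bi"
  Position 3: 'c' from first, 'h' from second => "ch"
Result: cfdibich

cfdibich


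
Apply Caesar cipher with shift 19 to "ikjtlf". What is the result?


Caesar cipher: shift "ikjtlf" by 19
  'i' (pos 8) + 19 = pos 1 = 'b'
  'k' (pos 10) + 19 = pos 3 = 'd'
  'j' (pos 9) + 19 = pos 2 = 'c'
  't' (pos 19) + 19 = pos 12 = 'm'
  'l' (pos 11) + 19 = pos 4 = 'e'
  'f' (pos 5) + 19 = pos 24 = 'y'
Result: bdcmey

bdcmey


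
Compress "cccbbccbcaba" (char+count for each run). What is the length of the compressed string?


Input: cccbbccbcaba
Runs:
  'c' x 3 => "c3"
  'b' x 2 => "b2"
  'c' x 2 => "c2"
  'b' x 1 => "b1"
  'c' x 1 => "c1"
  'a' x 1 => "a1"
  'b' x 1 => "b1"
  'a' x 1 => "a1"
Compressed: "c3b2c2b1c1a1b1a1"
Compressed length: 16

16


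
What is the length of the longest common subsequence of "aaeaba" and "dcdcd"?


LCS of "aaeaba" and "dcdcd"
DP table:
           d    c    d    c    d
      0    0    0    0    0    0
  a   0    0    0    0    0    0
  a   0    0    0    0    0    0
  e   0    0    0    0    0    0
  a   0    0    0    0    0    0
  b   0    0    0    0    0    0
  a   0    0    0    0    0    0
LCS length = dp[6][5] = 0

0


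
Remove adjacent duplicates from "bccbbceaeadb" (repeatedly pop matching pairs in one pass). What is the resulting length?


Input: bccbbceaeadb
Stack-based adjacent duplicate removal:
  Read 'b': push. Stack: b
  Read 'c': push. Stack: bc
  Read 'c': matches stack top 'c' => pop. Stack: b
  Read 'b': matches stack top 'b' => pop. Stack: (empty)
  Read 'b': push. Stack: b
  Read 'c': push. Stack: bc
  Read 'e': push. Stack: bce
  Read 'a': push. Stack: bcea
  Read 'e': push. Stack: bceae
  Read 'a': push. Stack: bceaea
  Read 'd': push. Stack: bceaead
  Read 'b': push. Stack: bceaeadb
Final stack: "bceaeadb" (length 8)

8


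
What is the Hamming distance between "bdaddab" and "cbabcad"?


Comparing "bdaddab" and "cbabcad" position by position:
  Position 0: 'b' vs 'c' => differ
  Position 1: 'd' vs 'b' => differ
  Position 2: 'a' vs 'a' => same
  Position 3: 'd' vs 'b' => differ
  Position 4: 'd' vs 'c' => differ
  Position 5: 'a' vs 'a' => same
  Position 6: 'b' vs 'd' => differ
Total differences (Hamming distance): 5

5


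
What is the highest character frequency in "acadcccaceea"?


Input: acadcccaceea
Character counts:
  'a': 4
  'c': 5
  'd': 1
  'e': 2
Maximum frequency: 5

5


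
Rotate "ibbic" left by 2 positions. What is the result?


Input: "ibbic", rotate left by 2
First 2 characters: "ib"
Remaining characters: "bic"
Concatenate remaining + first: "bic" + "ib" = "bicib"

bicib


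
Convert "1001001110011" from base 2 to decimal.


Input: "1001001110011" in base 2
Positional expansion:
  Digit '1' (value 1) x 2^12 = 4096
  Digit '0' (value 0) x 2^11 = 0
  Digit '0' (value 0) x 2^10 = 0
  Digit '1' (value 1) x 2^9 = 512
  Digit '0' (value 0) x 2^8 = 0
  Digit '0' (value 0) x 2^7 = 0
  Digit '1' (value 1) x 2^6 = 64
  Digit '1' (value 1) x 2^5 = 32
  Digit '1' (value 1) x 2^4 = 16
  Digit '0' (value 0) x 2^3 = 0
  Digit '0' (value 0) x 2^2 = 0
  Digit '1' (value 1) x 2^1 = 2
  Digit '1' (value 1) x 2^0 = 1
Sum = 4723

4723


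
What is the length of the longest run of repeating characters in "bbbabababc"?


Input: "bbbabababc"
Scanning for longest run:
  Position 1 ('b'): continues run of 'b', length=2
  Position 2 ('b'): continues run of 'b', length=3
  Position 3 ('a'): new char, reset run to 1
  Position 4 ('b'): new char, reset run to 1
  Position 5 ('a'): new char, reset run to 1
  Position 6 ('b'): new char, reset run to 1
  Position 7 ('a'): new char, reset run to 1
  Position 8 ('b'): new char, reset run to 1
  Position 9 ('c'): new char, reset run to 1
Longest run: 'b' with length 3

3


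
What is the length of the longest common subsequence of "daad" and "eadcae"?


LCS of "daad" and "eadcae"
DP table:
           e    a    d    c    a    e
      0    0    0    0    0    0    0
  d   0    0    0    1    1    1    1
  a   0    0    1    1    1    2    2
  a   0    0    1    1    1    2    2
  d   0    0    1    2    2    2    2
LCS length = dp[4][6] = 2

2


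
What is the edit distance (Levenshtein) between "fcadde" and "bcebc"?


Computing edit distance: "fcadde" -> "bcebc"
DP table:
           b    c    e    b    c
      0    1    2    3    4    5
  f   1    1    2    3    4    5
  c   2    2    1    2    3    4
  a   3    3    2    2    3    4
  d   4    4    3    3    3    4
  d   5    5    4    4    4    4
  e   6    6    5    4    5    5
Edit distance = dp[6][5] = 5

5


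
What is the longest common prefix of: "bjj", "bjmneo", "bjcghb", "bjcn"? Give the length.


Words: bjj, bjmneo, bjcghb, bjcn
  Position 0: all 'b' => match
  Position 1: all 'j' => match
  Position 2: ('j', 'm', 'c', 'c') => mismatch, stop
LCP = "bj" (length 2)

2


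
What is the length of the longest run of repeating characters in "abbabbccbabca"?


Input: "abbabbccbabca"
Scanning for longest run:
  Position 1 ('b'): new char, reset run to 1
  Position 2 ('b'): continues run of 'b', length=2
  Position 3 ('a'): new char, reset run to 1
  Position 4 ('b'): new char, reset run to 1
  Position 5 ('b'): continues run of 'b', length=2
  Position 6 ('c'): new char, reset run to 1
  Position 7 ('c'): continues run of 'c', length=2
  Position 8 ('b'): new char, reset run to 1
  Position 9 ('a'): new char, reset run to 1
  Position 10 ('b'): new char, reset run to 1
  Position 11 ('c'): new char, reset run to 1
  Position 12 ('a'): new char, reset run to 1
Longest run: 'b' with length 2

2


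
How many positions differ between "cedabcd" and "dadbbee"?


Comparing "cedabcd" and "dadbbee" position by position:
  Position 0: 'c' vs 'd' => DIFFER
  Position 1: 'e' vs 'a' => DIFFER
  Position 2: 'd' vs 'd' => same
  Position 3: 'a' vs 'b' => DIFFER
  Position 4: 'b' vs 'b' => same
  Position 5: 'c' vs 'e' => DIFFER
  Position 6: 'd' vs 'e' => DIFFER
Positions that differ: 5

5


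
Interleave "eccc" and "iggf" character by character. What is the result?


Interleaving "eccc" and "iggf":
  Position 0: 'e' from first, 'i' from second => "ei"
  Position 1: 'c' from first, 'g' from second => "cg"
  Position 2: 'c' from first, 'g' from second => "cg"
  Position 3: 'c' from first, 'f' from second => "cf"
Result: eicgcgcf

eicgcgcf


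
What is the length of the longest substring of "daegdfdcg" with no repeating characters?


Input: "daegdfdcg"
Sliding window (track last position of each char):
  Position 0 ('d'): window [0,0] length 1 -- new best
  Position 1 ('a'): window [0,1] length 2 -- new best
  Position 2 ('e'): window [0,2] length 3 -- new best
  Position 3 ('g'): window [0,3] length 4 -- new best
  Position 4 ('d'): repeat (last at 0), move window start to 1
  Position 4 ('d'): window [1,4] length 4
  Position 5 ('f'): window [1,5] length 5 -- new best
  Position 6 ('d'): repeat (last at 4), move window start to 5
  Position 6 ('d'): window [5,6] length 2
  Position 7 ('c'): window [5,7] length 3
  Position 8 ('g'): window [5,8] length 4
Longest substring with no repeats: "aegdf" with length 5

5


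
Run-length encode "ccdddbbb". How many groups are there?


Input: ccdddbbb
Scanning for consecutive runs:
  Group 1: 'c' x 2 (positions 0-1)
  Group 2: 'd' x 3 (positions 2-4)
  Group 3: 'b' x 3 (positions 5-7)
Total groups: 3

3


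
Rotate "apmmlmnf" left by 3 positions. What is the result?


Input: "apmmlmnf", rotate left by 3
First 3 characters: "apm"
Remaining characters: "mlmnf"
Concatenate remaining + first: "mlmnf" + "apm" = "mlmnfapm"

mlmnfapm


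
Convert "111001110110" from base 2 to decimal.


Input: "111001110110" in base 2
Positional expansion:
  Digit '1' (value 1) x 2^11 = 2048
  Digit '1' (value 1) x 2^10 = 1024
  Digit '1' (value 1) x 2^9 = 512
  Digit '0' (value 0) x 2^8 = 0
  Digit '0' (value 0) x 2^7 = 0
  Digit '1' (value 1) x 2^6 = 64
  Digit '1' (value 1) x 2^5 = 32
  Digit '1' (value 1) x 2^4 = 16
  Digit '0' (value 0) x 2^3 = 0
  Digit '1' (value 1) x 2^2 = 4
  Digit '1' (value 1) x 2^1 = 2
  Digit '0' (value 0) x 2^0 = 0
Sum = 3702

3702


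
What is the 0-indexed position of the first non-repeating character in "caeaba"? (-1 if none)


Input: caeaba
Character frequencies:
  'a': 3
  'b': 1
  'c': 1
  'e': 1
Scanning left to right for freq == 1:
  Position 0 ('c'): unique! => answer = 0

0


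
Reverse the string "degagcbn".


Input: degagcbn
Reading characters right to left:
  Position 7: 'n'
  Position 6: 'b'
  Position 5: 'c'
  Position 4: 'g'
  Position 3: 'a'
  Position 2: 'g'
  Position 1: 'e'
  Position 0: 'd'
Reversed: nbcgaged

nbcgaged


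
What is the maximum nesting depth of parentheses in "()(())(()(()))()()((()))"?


Input: "()(())(()(()))()()((()))"
Tracking depth:
  Position 0 '(': depth becomes 1
  Position 1 ')': depth becomes 0
  Position 2 '(': depth becomes 1
  Position 3 '(': depth becomes 2
  Position 4 ')': depth becomes 1
  Position 5 ')': depth becomes 0
  Position 6 '(': depth becomes 1
  Position 7 '(': depth becomes 2
  Position 8 ')': depth becomes 1
  Position 9 '(': depth becomes 2
  Position 10 '(': depth becomes 3
  Position 11 ')': depth becomes 2
  Position 12 ')': depth becomes 1
  Position 13 ')': depth becomes 0
  Position 14 '(': depth becomes 1
  Position 15 ')': depth becomes 0
  Position 16 '(': depth becomes 1
  Position 17 ')': depth becomes 0
  Position 18 '(': depth becomes 1
  Position 19 '(': depth becomes 2
  Position 20 '(': depth becomes 3
  Position 21 ')': depth becomes 2
  Position 22 ')': depth becomes 1
  Position 23 ')': depth becomes 0
Maximum depth reached: 3

3


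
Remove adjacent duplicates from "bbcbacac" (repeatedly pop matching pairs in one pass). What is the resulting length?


Input: bbcbacac
Stack-based adjacent duplicate removal:
  Read 'b': push. Stack: b
  Read 'b': matches stack top 'b' => pop. Stack: (empty)
  Read 'c': push. Stack: c
  Read 'b': push. Stack: cb
  Read 'a': push. Stack: cba
  Read 'c': push. Stack: cbac
  Read 'a': push. Stack: cbaca
  Read 'c': push. Stack: cbacac
Final stack: "cbacac" (length 6)

6


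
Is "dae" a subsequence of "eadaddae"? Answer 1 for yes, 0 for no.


Check if "dae" is a subsequence of "eadaddae"
Greedy scan:
  Position 0 ('e'): no match needed
  Position 1 ('a'): no match needed
  Position 2 ('d'): matches sub[0] = 'd'
  Position 3 ('a'): matches sub[1] = 'a'
  Position 4 ('d'): no match needed
  Position 5 ('d'): no match needed
  Position 6 ('a'): no match needed
  Position 7 ('e'): matches sub[2] = 'e'
All 3 characters matched => is a subsequence

1


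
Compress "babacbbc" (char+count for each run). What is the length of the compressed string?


Input: babacbbc
Runs:
  'b' x 1 => "b1"
  'a' x 1 => "a1"
  'b' x 1 => "b1"
  'a' x 1 => "a1"
  'c' x 1 => "c1"
  'b' x 2 => "b2"
  'c' x 1 => "c1"
Compressed: "b1a1b1a1c1b2c1"
Compressed length: 14

14


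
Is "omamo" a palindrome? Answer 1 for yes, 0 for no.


Input: omamo
Reversed: omamo
  Compare pos 0 ('o') with pos 4 ('o'): match
  Compare pos 1 ('m') with pos 3 ('m'): match
Result: palindrome

1


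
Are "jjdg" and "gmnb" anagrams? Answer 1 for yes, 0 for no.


Strings: "jjdg", "gmnb"
Sorted first:  dgjj
Sorted second: bgmn
Differ at position 0: 'd' vs 'b' => not anagrams

0


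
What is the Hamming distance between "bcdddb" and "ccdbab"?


Comparing "bcdddb" and "ccdbab" position by position:
  Position 0: 'b' vs 'c' => differ
  Position 1: 'c' vs 'c' => same
  Position 2: 'd' vs 'd' => same
  Position 3: 'd' vs 'b' => differ
  Position 4: 'd' vs 'a' => differ
  Position 5: 'b' vs 'b' => same
Total differences (Hamming distance): 3

3


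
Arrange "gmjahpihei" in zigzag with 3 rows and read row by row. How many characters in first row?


Zigzag "gmjahpihei" into 3 rows:
Placing characters:
  'g' => row 0
  'm' => row 1
  'j' => row 2
  'a' => row 1
  'h' => row 0
  'p' => row 1
  'i' => row 2
  'h' => row 1
  'e' => row 0
  'i' => row 1
Rows:
  Row 0: "ghe"
  Row 1: "maphi"
  Row 2: "ji"
First row length: 3

3


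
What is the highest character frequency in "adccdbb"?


Input: adccdbb
Character counts:
  'a': 1
  'b': 2
  'c': 2
  'd': 2
Maximum frequency: 2

2


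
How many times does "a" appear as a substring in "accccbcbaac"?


Searching for "a" in "accccbcbaac"
Scanning each position:
  Position 0: "a" => MATCH
  Position 1: "c" => no
  Position 2: "c" => no
  Position 3: "c" => no
  Position 4: "c" => no
  Position 5: "b" => no
  Position 6: "c" => no
  Position 7: "b" => no
  Position 8: "a" => MATCH
  Position 9: "a" => MATCH
  Position 10: "c" => no
Total occurrences: 3

3


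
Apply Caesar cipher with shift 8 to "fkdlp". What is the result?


Caesar cipher: shift "fkdlp" by 8
  'f' (pos 5) + 8 = pos 13 = 'n'
  'k' (pos 10) + 8 = pos 18 = 's'
  'd' (pos 3) + 8 = pos 11 = 'l'
  'l' (pos 11) + 8 = pos 19 = 't'
  'p' (pos 15) + 8 = pos 23 = 'x'
Result: nsltx

nsltx


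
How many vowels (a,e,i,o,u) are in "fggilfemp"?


Input: fggilfemp
Checking each character:
  'f' at position 0: consonant
  'g' at position 1: consonant
  'g' at position 2: consonant
  'i' at position 3: vowel (running total: 1)
  'l' at position 4: consonant
  'f' at position 5: consonant
  'e' at position 6: vowel (running total: 2)
  'm' at position 7: consonant
  'p' at position 8: consonant
Total vowels: 2

2


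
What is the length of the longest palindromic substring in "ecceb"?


Input: "ecceb"
Checking substrings for palindromes:
  [0:4] "ecce" (len 4) => palindrome
  [1:3] "cc" (len 2) => palindrome
Longest palindromic substring: "ecce" with length 4

4


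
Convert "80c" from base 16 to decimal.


Input: "80c" in base 16
Positional expansion:
  Digit '8' (value 8) x 16^2 = 2048
  Digit '0' (value 0) x 16^1 = 0
  Digit 'c' (value 12) x 16^0 = 12
Sum = 2060

2060


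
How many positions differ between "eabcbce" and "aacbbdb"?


Comparing "eabcbce" and "aacbbdb" position by position:
  Position 0: 'e' vs 'a' => DIFFER
  Position 1: 'a' vs 'a' => same
  Position 2: 'b' vs 'c' => DIFFER
  Position 3: 'c' vs 'b' => DIFFER
  Position 4: 'b' vs 'b' => same
  Position 5: 'c' vs 'd' => DIFFER
  Position 6: 'e' vs 'b' => DIFFER
Positions that differ: 5

5


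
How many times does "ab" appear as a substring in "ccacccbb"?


Searching for "ab" in "ccacccbb"
Scanning each position:
  Position 0: "cc" => no
  Position 1: "ca" => no
  Position 2: "ac" => no
  Position 3: "cc" => no
  Position 4: "cc" => no
  Position 5: "cb" => no
  Position 6: "bb" => no
Total occurrences: 0

0


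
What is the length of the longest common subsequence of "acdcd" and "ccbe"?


LCS of "acdcd" and "ccbe"
DP table:
           c    c    b    e
      0    0    0    0    0
  a   0    0    0    0    0
  c   0    1    1    1    1
  d   0    1    1    1    1
  c   0    1    2    2    2
  d   0    1    2    2    2
LCS length = dp[5][4] = 2

2


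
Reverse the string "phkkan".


Input: phkkan
Reading characters right to left:
  Position 5: 'n'
  Position 4: 'a'
  Position 3: 'k'
  Position 2: 'k'
  Position 1: 'h'
  Position 0: 'p'
Reversed: nakkhp

nakkhp


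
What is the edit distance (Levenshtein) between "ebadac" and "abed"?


Computing edit distance: "ebadac" -> "abed"
DP table:
           a    b    e    d
      0    1    2    3    4
  e   1    1    2    2    3
  b   2    2    1    2    3
  a   3    2    2    2    3
  d   4    3    3    3    2
  a   5    4    4    4    3
  c   6    5    5    5    4
Edit distance = dp[6][4] = 4

4


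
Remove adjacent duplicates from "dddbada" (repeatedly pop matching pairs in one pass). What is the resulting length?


Input: dddbada
Stack-based adjacent duplicate removal:
  Read 'd': push. Stack: d
  Read 'd': matches stack top 'd' => pop. Stack: (empty)
  Read 'd': push. Stack: d
  Read 'b': push. Stack: db
  Read 'a': push. Stack: dba
  Read 'd': push. Stack: dbad
  Read 'a': push. Stack: dbada
Final stack: "dbada" (length 5)

5


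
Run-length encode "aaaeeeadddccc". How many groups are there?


Input: aaaeeeadddccc
Scanning for consecutive runs:
  Group 1: 'a' x 3 (positions 0-2)
  Group 2: 'e' x 3 (positions 3-5)
  Group 3: 'a' x 1 (positions 6-6)
  Group 4: 'd' x 3 (positions 7-9)
  Group 5: 'c' x 3 (positions 10-12)
Total groups: 5

5


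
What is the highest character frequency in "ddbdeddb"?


Input: ddbdeddb
Character counts:
  'b': 2
  'd': 5
  'e': 1
Maximum frequency: 5

5


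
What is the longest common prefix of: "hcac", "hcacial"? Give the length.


Words: hcac, hcacial
  Position 0: all 'h' => match
  Position 1: all 'c' => match
  Position 2: all 'a' => match
  Position 3: all 'c' => match
LCP = "hcac" (length 4)

4


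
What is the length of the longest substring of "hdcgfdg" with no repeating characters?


Input: "hdcgfdg"
Sliding window (track last position of each char):
  Position 0 ('h'): window [0,0] length 1 -- new best
  Position 1 ('d'): window [0,1] length 2 -- new best
  Position 2 ('c'): window [0,2] length 3 -- new best
  Position 3 ('g'): window [0,3] length 4 -- new best
  Position 4 ('f'): window [0,4] length 5 -- new best
  Position 5 ('d'): repeat (last at 1), move window start to 2
  Position 5 ('d'): window [2,5] length 4
  Position 6 ('g'): repeat (last at 3), move window start to 4
  Position 6 ('g'): window [4,6] length 3
Longest substring with no repeats: "hdcgf" with length 5

5


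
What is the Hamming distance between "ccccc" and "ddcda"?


Comparing "ccccc" and "ddcda" position by position:
  Position 0: 'c' vs 'd' => differ
  Position 1: 'c' vs 'd' => differ
  Position 2: 'c' vs 'c' => same
  Position 3: 'c' vs 'd' => differ
  Position 4: 'c' vs 'a' => differ
Total differences (Hamming distance): 4

4


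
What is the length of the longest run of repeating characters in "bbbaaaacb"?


Input: "bbbaaaacb"
Scanning for longest run:
  Position 1 ('b'): continues run of 'b', length=2
  Position 2 ('b'): continues run of 'b', length=3
  Position 3 ('a'): new char, reset run to 1
  Position 4 ('a'): continues run of 'a', length=2
  Position 5 ('a'): continues run of 'a', length=3
  Position 6 ('a'): continues run of 'a', length=4
  Position 7 ('c'): new char, reset run to 1
  Position 8 ('b'): new char, reset run to 1
Longest run: 'a' with length 4

4


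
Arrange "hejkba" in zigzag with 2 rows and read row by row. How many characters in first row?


Zigzag "hejkba" into 2 rows:
Placing characters:
  'h' => row 0
  'e' => row 1
  'j' => row 0
  'k' => row 1
  'b' => row 0
  'a' => row 1
Rows:
  Row 0: "hjb"
  Row 1: "eka"
First row length: 3

3


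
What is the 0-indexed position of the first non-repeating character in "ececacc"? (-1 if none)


Input: ececacc
Character frequencies:
  'a': 1
  'c': 4
  'e': 2
Scanning left to right for freq == 1:
  Position 0 ('e'): freq=2, skip
  Position 1 ('c'): freq=4, skip
  Position 2 ('e'): freq=2, skip
  Position 3 ('c'): freq=4, skip
  Position 4 ('a'): unique! => answer = 4

4


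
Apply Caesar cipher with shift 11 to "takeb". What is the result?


Caesar cipher: shift "takeb" by 11
  't' (pos 19) + 11 = pos 4 = 'e'
  'a' (pos 0) + 11 = pos 11 = 'l'
  'k' (pos 10) + 11 = pos 21 = 'v'
  'e' (pos 4) + 11 = pos 15 = 'p'
  'b' (pos 1) + 11 = pos 12 = 'm'
Result: elvpm

elvpm


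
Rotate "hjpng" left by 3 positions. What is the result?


Input: "hjpng", rotate left by 3
First 3 characters: "hjp"
Remaining characters: "ng"
Concatenate remaining + first: "ng" + "hjp" = "nghjp"

nghjp


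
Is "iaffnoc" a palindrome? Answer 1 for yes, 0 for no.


Input: iaffnoc
Reversed: conffai
  Compare pos 0 ('i') with pos 6 ('c'): MISMATCH
  Compare pos 1 ('a') with pos 5 ('o'): MISMATCH
  Compare pos 2 ('f') with pos 4 ('n'): MISMATCH
Result: not a palindrome

0


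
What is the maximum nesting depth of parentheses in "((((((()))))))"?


Input: "((((((()))))))"
Tracking depth:
  Position 0 '(': depth becomes 1
  Position 1 '(': depth becomes 2
  Position 2 '(': depth becomes 3
  Position 3 '(': depth becomes 4
  Position 4 '(': depth becomes 5
  Position 5 '(': depth becomes 6
  Position 6 '(': depth becomes 7
  Position 7 ')': depth becomes 6
  Position 8 ')': depth becomes 5
  Position 9 ')': depth becomes 4
  Position 10 ')': depth becomes 3
  Position 11 ')': depth becomes 2
  Position 12 ')': depth becomes 1
  Position 13 ')': depth becomes 0
Maximum depth reached: 7

7


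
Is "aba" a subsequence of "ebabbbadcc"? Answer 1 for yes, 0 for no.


Check if "aba" is a subsequence of "ebabbbadcc"
Greedy scan:
  Position 0 ('e'): no match needed
  Position 1 ('b'): no match needed
  Position 2 ('a'): matches sub[0] = 'a'
  Position 3 ('b'): matches sub[1] = 'b'
  Position 4 ('b'): no match needed
  Position 5 ('b'): no match needed
  Position 6 ('a'): matches sub[2] = 'a'
  Position 7 ('d'): no match needed
  Position 8 ('c'): no match needed
  Position 9 ('c'): no match needed
All 3 characters matched => is a subsequence

1


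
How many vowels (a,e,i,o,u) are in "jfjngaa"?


Input: jfjngaa
Checking each character:
  'j' at position 0: consonant
  'f' at position 1: consonant
  'j' at position 2: consonant
  'n' at position 3: consonant
  'g' at position 4: consonant
  'a' at position 5: vowel (running total: 1)
  'a' at position 6: vowel (running total: 2)
Total vowels: 2

2


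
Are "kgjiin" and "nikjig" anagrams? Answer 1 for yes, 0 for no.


Strings: "kgjiin", "nikjig"
Sorted first:  giijkn
Sorted second: giijkn
Sorted forms match => anagrams

1


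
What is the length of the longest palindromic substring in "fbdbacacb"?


Input: "fbdbacacb"
Checking substrings for palindromes:
  [1:4] "bdb" (len 3) => palindrome
  [4:7] "aca" (len 3) => palindrome
  [5:8] "cac" (len 3) => palindrome
Longest palindromic substring: "bdb" with length 3

3


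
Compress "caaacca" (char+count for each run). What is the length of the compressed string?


Input: caaacca
Runs:
  'c' x 1 => "c1"
  'a' x 3 => "a3"
  'c' x 2 => "c2"
  'a' x 1 => "a1"
Compressed: "c1a3c2a1"
Compressed length: 8

8


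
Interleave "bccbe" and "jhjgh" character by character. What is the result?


Interleaving "bccbe" and "jhjgh":
  Position 0: 'b' from first, 'j' from second => "bj"
  Position 1: 'c' from first, 'h' from second => "ch"
  Position 2: 'c' from first, 'j' from second => "cj"
  Position 3: 'b' from first, 'g' from second => "bg"
  Position 4: 'e' from first, 'h' from second => "eh"
Result: bjchcjbgeh

bjchcjbgeh


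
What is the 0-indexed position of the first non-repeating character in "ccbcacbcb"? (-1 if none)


Input: ccbcacbcb
Character frequencies:
  'a': 1
  'b': 3
  'c': 5
Scanning left to right for freq == 1:
  Position 0 ('c'): freq=5, skip
  Position 1 ('c'): freq=5, skip
  Position 2 ('b'): freq=3, skip
  Position 3 ('c'): freq=5, skip
  Position 4 ('a'): unique! => answer = 4

4


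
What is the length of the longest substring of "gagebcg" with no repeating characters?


Input: "gagebcg"
Sliding window (track last position of each char):
  Position 0 ('g'): window [0,0] length 1 -- new best
  Position 1 ('a'): window [0,1] length 2 -- new best
  Position 2 ('g'): repeat (last at 0), move window start to 1
  Position 2 ('g'): window [1,2] length 2
  Position 3 ('e'): window [1,3] length 3 -- new best
  Position 4 ('b'): window [1,4] length 4 -- new best
  Position 5 ('c'): window [1,5] length 5 -- new best
  Position 6 ('g'): repeat (last at 2), move window start to 3
  Position 6 ('g'): window [3,6] length 4
Longest substring with no repeats: "agebc" with length 5

5


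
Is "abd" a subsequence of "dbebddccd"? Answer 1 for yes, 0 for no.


Check if "abd" is a subsequence of "dbebddccd"
Greedy scan:
  Position 0 ('d'): no match needed
  Position 1 ('b'): no match needed
  Position 2 ('e'): no match needed
  Position 3 ('b'): no match needed
  Position 4 ('d'): no match needed
  Position 5 ('d'): no match needed
  Position 6 ('c'): no match needed
  Position 7 ('c'): no match needed
  Position 8 ('d'): no match needed
Only matched 0/3 characters => not a subsequence

0


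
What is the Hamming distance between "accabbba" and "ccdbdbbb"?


Comparing "accabbba" and "ccdbdbbb" position by position:
  Position 0: 'a' vs 'c' => differ
  Position 1: 'c' vs 'c' => same
  Position 2: 'c' vs 'd' => differ
  Position 3: 'a' vs 'b' => differ
  Position 4: 'b' vs 'd' => differ
  Position 5: 'b' vs 'b' => same
  Position 6: 'b' vs 'b' => same
  Position 7: 'a' vs 'b' => differ
Total differences (Hamming distance): 5

5


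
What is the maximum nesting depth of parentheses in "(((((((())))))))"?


Input: "(((((((())))))))"
Tracking depth:
  Position 0 '(': depth becomes 1
  Position 1 '(': depth becomes 2
  Position 2 '(': depth becomes 3
  Position 3 '(': depth becomes 4
  Position 4 '(': depth becomes 5
  Position 5 '(': depth becomes 6
  Position 6 '(': depth becomes 7
  Position 7 '(': depth becomes 8
  Position 8 ')': depth becomes 7
  Position 9 ')': depth becomes 6
  Position 10 ')': depth becomes 5
  Position 11 ')': depth becomes 4
  Position 12 ')': depth becomes 3
  Position 13 ')': depth becomes 2
  Position 14 ')': depth becomes 1
  Position 15 ')': depth becomes 0
Maximum depth reached: 8

8


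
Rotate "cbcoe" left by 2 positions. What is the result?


Input: "cbcoe", rotate left by 2
First 2 characters: "cb"
Remaining characters: "coe"
Concatenate remaining + first: "coe" + "cb" = "coecb"

coecb


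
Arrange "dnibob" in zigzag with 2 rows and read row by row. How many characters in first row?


Zigzag "dnibob" into 2 rows:
Placing characters:
  'd' => row 0
  'n' => row 1
  'i' => row 0
  'b' => row 1
  'o' => row 0
  'b' => row 1
Rows:
  Row 0: "dio"
  Row 1: "nbb"
First row length: 3

3


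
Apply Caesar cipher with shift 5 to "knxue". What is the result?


Caesar cipher: shift "knxue" by 5
  'k' (pos 10) + 5 = pos 15 = 'p'
  'n' (pos 13) + 5 = pos 18 = 's'
  'x' (pos 23) + 5 = pos 2 = 'c'
  'u' (pos 20) + 5 = pos 25 = 'z'
  'e' (pos 4) + 5 = pos 9 = 'j'
Result: psczj

psczj


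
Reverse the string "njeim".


Input: njeim
Reading characters right to left:
  Position 4: 'm'
  Position 3: 'i'
  Position 2: 'e'
  Position 1: 'j'
  Position 0: 'n'
Reversed: miejn

miejn


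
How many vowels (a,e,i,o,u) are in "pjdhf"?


Input: pjdhf
Checking each character:
  'p' at position 0: consonant
  'j' at position 1: consonant
  'd' at position 2: consonant
  'h' at position 3: consonant
  'f' at position 4: consonant
Total vowels: 0

0


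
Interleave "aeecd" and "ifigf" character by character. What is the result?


Interleaving "aeecd" and "ifigf":
  Position 0: 'a' from first, 'i' from second => "ai"
  Position 1: 'e' from first, 'f' from second => "ef"
  Position 2: 'e' from first, 'i' from second => "ei"
  Position 3: 'c' from first, 'g' from second => "cg"
  Position 4: 'd' from first, 'f' from second => "df"
Result: aiefeicgdf

aiefeicgdf


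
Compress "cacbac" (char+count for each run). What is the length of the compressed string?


Input: cacbac
Runs:
  'c' x 1 => "c1"
  'a' x 1 => "a1"
  'c' x 1 => "c1"
  'b' x 1 => "b1"
  'a' x 1 => "a1"
  'c' x 1 => "c1"
Compressed: "c1a1c1b1a1c1"
Compressed length: 12

12


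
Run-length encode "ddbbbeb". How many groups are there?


Input: ddbbbeb
Scanning for consecutive runs:
  Group 1: 'd' x 2 (positions 0-1)
  Group 2: 'b' x 3 (positions 2-4)
  Group 3: 'e' x 1 (positions 5-5)
  Group 4: 'b' x 1 (positions 6-6)
Total groups: 4

4


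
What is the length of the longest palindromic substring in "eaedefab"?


Input: "eaedefab"
Checking substrings for palindromes:
  [0:3] "eae" (len 3) => palindrome
  [2:5] "ede" (len 3) => palindrome
Longest palindromic substring: "eae" with length 3

3


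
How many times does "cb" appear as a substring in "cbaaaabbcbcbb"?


Searching for "cb" in "cbaaaabbcbcbb"
Scanning each position:
  Position 0: "cb" => MATCH
  Position 1: "ba" => no
  Position 2: "aa" => no
  Position 3: "aa" => no
  Position 4: "aa" => no
  Position 5: "ab" => no
  Position 6: "bb" => no
  Position 7: "bc" => no
  Position 8: "cb" => MATCH
  Position 9: "bc" => no
  Position 10: "cb" => MATCH
  Position 11: "bb" => no
Total occurrences: 3

3


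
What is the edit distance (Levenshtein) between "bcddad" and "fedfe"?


Computing edit distance: "bcddad" -> "fedfe"
DP table:
           f    e    d    f    e
      0    1    2    3    4    5
  b   1    1    2    3    4    5
  c   2    2    2    3    4    5
  d   3    3    3    2    3    4
  d   4    4    4    3    3    4
  a   5    5    5    4    4    4
  d   6    6    6    5    5    5
Edit distance = dp[6][5] = 5

5


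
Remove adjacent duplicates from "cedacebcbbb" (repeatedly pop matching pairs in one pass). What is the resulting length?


Input: cedacebcbbb
Stack-based adjacent duplicate removal:
  Read 'c': push. Stack: c
  Read 'e': push. Stack: ce
  Read 'd': push. Stack: ced
  Read 'a': push. Stack: ceda
  Read 'c': push. Stack: cedac
  Read 'e': push. Stack: cedace
  Read 'b': push. Stack: cedaceb
  Read 'c': push. Stack: cedacebc
  Read 'b': push. Stack: cedacebcb
  Read 'b': matches stack top 'b' => pop. Stack: cedacebc
  Read 'b': push. Stack: cedacebcb
Final stack: "cedacebcb" (length 9)

9


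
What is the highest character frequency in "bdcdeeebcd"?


Input: bdcdeeebcd
Character counts:
  'b': 2
  'c': 2
  'd': 3
  'e': 3
Maximum frequency: 3

3


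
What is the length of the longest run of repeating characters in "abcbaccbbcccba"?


Input: "abcbaccbbcccba"
Scanning for longest run:
  Position 1 ('b'): new char, reset run to 1
  Position 2 ('c'): new char, reset run to 1
  Position 3 ('b'): new char, reset run to 1
  Position 4 ('a'): new char, reset run to 1
  Position 5 ('c'): new char, reset run to 1
  Position 6 ('c'): continues run of 'c', length=2
  Position 7 ('b'): new char, reset run to 1
  Position 8 ('b'): continues run of 'b', length=2
  Position 9 ('c'): new char, reset run to 1
  Position 10 ('c'): continues run of 'c', length=2
  Position 11 ('c'): continues run of 'c', length=3
  Position 12 ('b'): new char, reset run to 1
  Position 13 ('a'): new char, reset run to 1
Longest run: 'c' with length 3

3


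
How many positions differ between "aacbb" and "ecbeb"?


Comparing "aacbb" and "ecbeb" position by position:
  Position 0: 'a' vs 'e' => DIFFER
  Position 1: 'a' vs 'c' => DIFFER
  Position 2: 'c' vs 'b' => DIFFER
  Position 3: 'b' vs 'e' => DIFFER
  Position 4: 'b' vs 'b' => same
Positions that differ: 4

4


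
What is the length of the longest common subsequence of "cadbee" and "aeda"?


LCS of "cadbee" and "aeda"
DP table:
           a    e    d    a
      0    0    0    0    0
  c   0    0    0    0    0
  a   0    1    1    1    1
  d   0    1    1    2    2
  b   0    1    1    2    2
  e   0    1    2    2    2
  e   0    1    2    2    2
LCS length = dp[6][4] = 2

2


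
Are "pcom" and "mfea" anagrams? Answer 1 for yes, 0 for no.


Strings: "pcom", "mfea"
Sorted first:  cmop
Sorted second: aefm
Differ at position 0: 'c' vs 'a' => not anagrams

0


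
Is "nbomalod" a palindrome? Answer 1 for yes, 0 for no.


Input: nbomalod
Reversed: dolamobn
  Compare pos 0 ('n') with pos 7 ('d'): MISMATCH
  Compare pos 1 ('b') with pos 6 ('o'): MISMATCH
  Compare pos 2 ('o') with pos 5 ('l'): MISMATCH
  Compare pos 3 ('m') with pos 4 ('a'): MISMATCH
Result: not a palindrome

0


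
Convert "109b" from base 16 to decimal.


Input: "109b" in base 16
Positional expansion:
  Digit '1' (value 1) x 16^3 = 4096
  Digit '0' (value 0) x 16^2 = 0
  Digit '9' (value 9) x 16^1 = 144
  Digit 'b' (value 11) x 16^0 = 11
Sum = 4251

4251


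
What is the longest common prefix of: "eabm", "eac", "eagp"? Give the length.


Words: eabm, eac, eagp
  Position 0: all 'e' => match
  Position 1: all 'a' => match
  Position 2: ('b', 'c', 'g') => mismatch, stop
LCP = "ea" (length 2)

2


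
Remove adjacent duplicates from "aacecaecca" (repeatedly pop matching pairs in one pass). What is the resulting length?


Input: aacecaecca
Stack-based adjacent duplicate removal:
  Read 'a': push. Stack: a
  Read 'a': matches stack top 'a' => pop. Stack: (empty)
  Read 'c': push. Stack: c
  Read 'e': push. Stack: ce
  Read 'c': push. Stack: cec
  Read 'a': push. Stack: ceca
  Read 'e': push. Stack: cecae
  Read 'c': push. Stack: cecaec
  Read 'c': matches stack top 'c' => pop. Stack: cecae
  Read 'a': push. Stack: cecaea
Final stack: "cecaea" (length 6)

6


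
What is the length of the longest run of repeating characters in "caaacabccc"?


Input: "caaacabccc"
Scanning for longest run:
  Position 1 ('a'): new char, reset run to 1
  Position 2 ('a'): continues run of 'a', length=2
  Position 3 ('a'): continues run of 'a', length=3
  Position 4 ('c'): new char, reset run to 1
  Position 5 ('a'): new char, reset run to 1
  Position 6 ('b'): new char, reset run to 1
  Position 7 ('c'): new char, reset run to 1
  Position 8 ('c'): continues run of 'c', length=2
  Position 9 ('c'): continues run of 'c', length=3
Longest run: 'a' with length 3

3


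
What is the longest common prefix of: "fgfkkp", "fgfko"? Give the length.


Words: fgfkkp, fgfko
  Position 0: all 'f' => match
  Position 1: all 'g' => match
  Position 2: all 'f' => match
  Position 3: all 'k' => match
  Position 4: ('k', 'o') => mismatch, stop
LCP = "fgfk" (length 4)

4


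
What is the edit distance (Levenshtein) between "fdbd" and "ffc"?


Computing edit distance: "fdbd" -> "ffc"
DP table:
           f    f    c
      0    1    2    3
  f   1    0    1    2
  d   2    1    1    2
  b   3    2    2    2
  d   4    3    3    3
Edit distance = dp[4][3] = 3

3


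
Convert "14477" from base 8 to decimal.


Input: "14477" in base 8
Positional expansion:
  Digit '1' (value 1) x 8^4 = 4096
  Digit '4' (value 4) x 8^3 = 2048
  Digit '4' (value 4) x 8^2 = 256
  Digit '7' (value 7) x 8^1 = 56
  Digit '7' (value 7) x 8^0 = 7
Sum = 6463

6463


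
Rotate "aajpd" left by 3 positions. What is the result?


Input: "aajpd", rotate left by 3
First 3 characters: "aaj"
Remaining characters: "pd"
Concatenate remaining + first: "pd" + "aaj" = "pdaaj"

pdaaj


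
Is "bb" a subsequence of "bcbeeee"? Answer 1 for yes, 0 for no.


Check if "bb" is a subsequence of "bcbeeee"
Greedy scan:
  Position 0 ('b'): matches sub[0] = 'b'
  Position 1 ('c'): no match needed
  Position 2 ('b'): matches sub[1] = 'b'
  Position 3 ('e'): no match needed
  Position 4 ('e'): no match needed
  Position 5 ('e'): no match needed
  Position 6 ('e'): no match needed
All 2 characters matched => is a subsequence

1


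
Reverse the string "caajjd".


Input: caajjd
Reading characters right to left:
  Position 5: 'd'
  Position 4: 'j'
  Position 3: 'j'
  Position 2: 'a'
  Position 1: 'a'
  Position 0: 'c'
Reversed: djjaac

djjaac


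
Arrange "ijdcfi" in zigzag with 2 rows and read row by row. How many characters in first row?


Zigzag "ijdcfi" into 2 rows:
Placing characters:
  'i' => row 0
  'j' => row 1
  'd' => row 0
  'c' => row 1
  'f' => row 0
  'i' => row 1
Rows:
  Row 0: "idf"
  Row 1: "jci"
First row length: 3

3


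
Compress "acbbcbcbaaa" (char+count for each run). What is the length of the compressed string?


Input: acbbcbcbaaa
Runs:
  'a' x 1 => "a1"
  'c' x 1 => "c1"
  'b' x 2 => "b2"
  'c' x 1 => "c1"
  'b' x 1 => "b1"
  'c' x 1 => "c1"
  'b' x 1 => "b1"
  'a' x 3 => "a3"
Compressed: "a1c1b2c1b1c1b1a3"
Compressed length: 16

16


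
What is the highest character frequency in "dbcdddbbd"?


Input: dbcdddbbd
Character counts:
  'b': 3
  'c': 1
  'd': 5
Maximum frequency: 5

5


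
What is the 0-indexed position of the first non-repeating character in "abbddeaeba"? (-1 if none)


Input: abbddeaeba
Character frequencies:
  'a': 3
  'b': 3
  'd': 2
  'e': 2
Scanning left to right for freq == 1:
  Position 0 ('a'): freq=3, skip
  Position 1 ('b'): freq=3, skip
  Position 2 ('b'): freq=3, skip
  Position 3 ('d'): freq=2, skip
  Position 4 ('d'): freq=2, skip
  Position 5 ('e'): freq=2, skip
  Position 6 ('a'): freq=3, skip
  Position 7 ('e'): freq=2, skip
  Position 8 ('b'): freq=3, skip
  Position 9 ('a'): freq=3, skip
  No unique character found => answer = -1

-1


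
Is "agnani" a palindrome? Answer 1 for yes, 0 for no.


Input: agnani
Reversed: inanga
  Compare pos 0 ('a') with pos 5 ('i'): MISMATCH
  Compare pos 1 ('g') with pos 4 ('n'): MISMATCH
  Compare pos 2 ('n') with pos 3 ('a'): MISMATCH
Result: not a palindrome

0


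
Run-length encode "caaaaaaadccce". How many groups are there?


Input: caaaaaaadccce
Scanning for consecutive runs:
  Group 1: 'c' x 1 (positions 0-0)
  Group 2: 'a' x 7 (positions 1-7)
  Group 3: 'd' x 1 (positions 8-8)
  Group 4: 'c' x 3 (positions 9-11)
  Group 5: 'e' x 1 (positions 12-12)
Total groups: 5

5
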